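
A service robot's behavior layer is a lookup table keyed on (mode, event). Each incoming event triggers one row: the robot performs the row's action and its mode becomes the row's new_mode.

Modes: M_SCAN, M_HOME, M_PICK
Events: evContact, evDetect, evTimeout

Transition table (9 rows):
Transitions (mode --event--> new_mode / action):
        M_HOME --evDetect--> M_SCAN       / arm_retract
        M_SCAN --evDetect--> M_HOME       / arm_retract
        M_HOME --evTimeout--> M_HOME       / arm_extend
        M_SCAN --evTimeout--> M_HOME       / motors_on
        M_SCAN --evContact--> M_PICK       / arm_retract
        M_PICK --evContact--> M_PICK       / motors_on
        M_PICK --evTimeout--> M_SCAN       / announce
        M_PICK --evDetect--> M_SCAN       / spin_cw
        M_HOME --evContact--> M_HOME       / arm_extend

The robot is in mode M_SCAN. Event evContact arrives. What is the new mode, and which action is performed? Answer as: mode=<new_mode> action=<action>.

current mode = M_SCAN; filter table to that mode:
  (M_SCAN, evDetect) → (M_HOME, arm_retract)
  (M_SCAN, evTimeout) → (M_HOME, motors_on)
  (M_SCAN, evContact) → (M_PICK, arm_retract)  ← event matches
event = evContact selects (M_PICK, arm_retract)

mode=M_PICK action=arm_retract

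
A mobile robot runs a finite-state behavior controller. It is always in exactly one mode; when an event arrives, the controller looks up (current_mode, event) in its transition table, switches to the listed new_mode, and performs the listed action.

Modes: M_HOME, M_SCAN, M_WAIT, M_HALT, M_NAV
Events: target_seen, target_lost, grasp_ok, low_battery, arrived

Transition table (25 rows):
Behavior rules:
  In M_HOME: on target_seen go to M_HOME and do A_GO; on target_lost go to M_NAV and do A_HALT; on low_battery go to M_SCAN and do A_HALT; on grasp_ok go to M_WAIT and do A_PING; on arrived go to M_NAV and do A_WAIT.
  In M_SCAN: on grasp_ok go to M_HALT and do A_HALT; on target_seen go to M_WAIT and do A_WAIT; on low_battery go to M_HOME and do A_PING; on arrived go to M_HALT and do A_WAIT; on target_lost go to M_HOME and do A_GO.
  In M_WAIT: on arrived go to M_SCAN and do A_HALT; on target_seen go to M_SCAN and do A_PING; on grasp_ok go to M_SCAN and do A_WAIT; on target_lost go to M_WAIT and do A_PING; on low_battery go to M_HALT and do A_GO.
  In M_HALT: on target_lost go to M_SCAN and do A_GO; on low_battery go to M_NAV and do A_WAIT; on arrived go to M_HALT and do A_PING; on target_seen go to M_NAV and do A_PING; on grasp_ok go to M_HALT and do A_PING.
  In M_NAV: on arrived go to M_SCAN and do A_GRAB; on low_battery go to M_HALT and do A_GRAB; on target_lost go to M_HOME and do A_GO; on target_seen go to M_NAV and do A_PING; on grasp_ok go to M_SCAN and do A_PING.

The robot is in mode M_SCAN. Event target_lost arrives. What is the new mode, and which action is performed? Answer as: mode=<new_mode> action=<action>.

current mode = M_SCAN; filter table to that mode:
  (M_SCAN, grasp_ok) → (M_HALT, A_HALT)
  (M_SCAN, target_seen) → (M_WAIT, A_WAIT)
  (M_SCAN, low_battery) → (M_HOME, A_PING)
  (M_SCAN, arrived) → (M_HALT, A_WAIT)
  (M_SCAN, target_lost) → (M_HOME, A_GO)  ← event matches
event = target_lost selects (M_HOME, A_GO)

mode=M_HOME action=A_GO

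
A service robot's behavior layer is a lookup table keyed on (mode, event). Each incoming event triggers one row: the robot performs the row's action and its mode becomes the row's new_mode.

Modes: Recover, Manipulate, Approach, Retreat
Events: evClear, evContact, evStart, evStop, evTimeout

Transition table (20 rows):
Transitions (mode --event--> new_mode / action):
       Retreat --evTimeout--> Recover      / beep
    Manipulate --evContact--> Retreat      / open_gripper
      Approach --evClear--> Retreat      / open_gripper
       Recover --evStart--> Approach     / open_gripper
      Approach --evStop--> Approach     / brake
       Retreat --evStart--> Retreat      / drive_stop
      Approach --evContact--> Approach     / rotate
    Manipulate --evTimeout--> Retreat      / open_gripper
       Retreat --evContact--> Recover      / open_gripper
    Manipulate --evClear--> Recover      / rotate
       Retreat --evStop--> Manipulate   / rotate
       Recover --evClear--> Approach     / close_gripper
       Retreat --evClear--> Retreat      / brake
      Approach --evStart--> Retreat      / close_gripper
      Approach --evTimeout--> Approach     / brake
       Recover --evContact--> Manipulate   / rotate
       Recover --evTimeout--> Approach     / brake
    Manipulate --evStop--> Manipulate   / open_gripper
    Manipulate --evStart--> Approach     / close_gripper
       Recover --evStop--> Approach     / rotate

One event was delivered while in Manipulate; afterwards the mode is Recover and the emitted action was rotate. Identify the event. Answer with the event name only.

evClear

try evClear: (Manipulate, evClear) → (Recover, rotate)  ← matches
try evContact: (Manipulate, evContact) → (Retreat, open_gripper)
try evStart: (Manipulate, evStart) → (Approach, close_gripper)
try evStop: (Manipulate, evStop) → (Manipulate, open_gripper)
try evTimeout: (Manipulate, evTimeout) → (Retreat, open_gripper)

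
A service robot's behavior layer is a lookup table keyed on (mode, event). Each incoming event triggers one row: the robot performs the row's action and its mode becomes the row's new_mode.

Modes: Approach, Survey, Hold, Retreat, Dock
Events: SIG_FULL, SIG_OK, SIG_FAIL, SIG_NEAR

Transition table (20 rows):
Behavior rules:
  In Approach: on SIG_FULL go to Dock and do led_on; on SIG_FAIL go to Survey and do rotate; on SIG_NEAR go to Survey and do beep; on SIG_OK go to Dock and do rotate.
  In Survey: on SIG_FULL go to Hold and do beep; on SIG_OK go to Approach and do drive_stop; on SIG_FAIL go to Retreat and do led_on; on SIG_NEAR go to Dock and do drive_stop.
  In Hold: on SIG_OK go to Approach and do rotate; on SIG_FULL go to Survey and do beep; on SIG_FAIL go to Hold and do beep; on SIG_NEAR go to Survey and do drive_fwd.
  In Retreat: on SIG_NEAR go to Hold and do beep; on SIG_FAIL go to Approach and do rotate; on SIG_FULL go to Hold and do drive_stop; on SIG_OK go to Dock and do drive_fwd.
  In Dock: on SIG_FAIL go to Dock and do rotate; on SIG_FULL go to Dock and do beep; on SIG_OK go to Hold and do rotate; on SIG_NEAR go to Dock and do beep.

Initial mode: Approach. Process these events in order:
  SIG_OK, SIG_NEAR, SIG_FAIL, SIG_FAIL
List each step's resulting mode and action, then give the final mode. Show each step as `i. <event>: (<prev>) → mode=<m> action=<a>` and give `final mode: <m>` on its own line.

1. SIG_OK: (Approach) → mode=Dock action=rotate
2. SIG_NEAR: (Dock) → mode=Dock action=beep
3. SIG_FAIL: (Dock) → mode=Dock action=rotate
4. SIG_FAIL: (Dock) → mode=Dock action=rotate

final mode: Dock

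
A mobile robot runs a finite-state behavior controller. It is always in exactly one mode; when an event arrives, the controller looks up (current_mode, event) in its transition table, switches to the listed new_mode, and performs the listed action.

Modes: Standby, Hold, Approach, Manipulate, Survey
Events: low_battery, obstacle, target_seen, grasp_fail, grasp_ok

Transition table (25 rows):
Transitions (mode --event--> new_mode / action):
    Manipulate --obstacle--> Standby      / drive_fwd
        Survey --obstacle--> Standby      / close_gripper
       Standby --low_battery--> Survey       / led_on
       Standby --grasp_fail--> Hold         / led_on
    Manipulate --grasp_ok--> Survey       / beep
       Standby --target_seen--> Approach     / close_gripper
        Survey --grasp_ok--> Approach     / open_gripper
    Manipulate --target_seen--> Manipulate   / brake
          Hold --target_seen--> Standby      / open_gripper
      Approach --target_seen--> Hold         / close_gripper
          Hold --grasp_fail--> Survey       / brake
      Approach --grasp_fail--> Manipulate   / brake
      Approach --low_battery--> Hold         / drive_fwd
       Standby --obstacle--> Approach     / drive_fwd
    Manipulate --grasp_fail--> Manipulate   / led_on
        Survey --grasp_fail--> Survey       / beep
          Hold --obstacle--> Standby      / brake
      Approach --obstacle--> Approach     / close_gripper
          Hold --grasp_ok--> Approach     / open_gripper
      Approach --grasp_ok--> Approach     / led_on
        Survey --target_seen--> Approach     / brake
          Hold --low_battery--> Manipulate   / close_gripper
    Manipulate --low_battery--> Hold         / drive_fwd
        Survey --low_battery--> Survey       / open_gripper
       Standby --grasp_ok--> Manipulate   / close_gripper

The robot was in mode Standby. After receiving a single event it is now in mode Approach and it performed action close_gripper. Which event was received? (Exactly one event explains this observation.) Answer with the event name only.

target_seen

try low_battery: (Standby, low_battery) → (Survey, led_on)
try obstacle: (Standby, obstacle) → (Approach, drive_fwd)
try target_seen: (Standby, target_seen) → (Approach, close_gripper)  ← matches
try grasp_fail: (Standby, grasp_fail) → (Hold, led_on)
try grasp_ok: (Standby, grasp_ok) → (Manipulate, close_gripper)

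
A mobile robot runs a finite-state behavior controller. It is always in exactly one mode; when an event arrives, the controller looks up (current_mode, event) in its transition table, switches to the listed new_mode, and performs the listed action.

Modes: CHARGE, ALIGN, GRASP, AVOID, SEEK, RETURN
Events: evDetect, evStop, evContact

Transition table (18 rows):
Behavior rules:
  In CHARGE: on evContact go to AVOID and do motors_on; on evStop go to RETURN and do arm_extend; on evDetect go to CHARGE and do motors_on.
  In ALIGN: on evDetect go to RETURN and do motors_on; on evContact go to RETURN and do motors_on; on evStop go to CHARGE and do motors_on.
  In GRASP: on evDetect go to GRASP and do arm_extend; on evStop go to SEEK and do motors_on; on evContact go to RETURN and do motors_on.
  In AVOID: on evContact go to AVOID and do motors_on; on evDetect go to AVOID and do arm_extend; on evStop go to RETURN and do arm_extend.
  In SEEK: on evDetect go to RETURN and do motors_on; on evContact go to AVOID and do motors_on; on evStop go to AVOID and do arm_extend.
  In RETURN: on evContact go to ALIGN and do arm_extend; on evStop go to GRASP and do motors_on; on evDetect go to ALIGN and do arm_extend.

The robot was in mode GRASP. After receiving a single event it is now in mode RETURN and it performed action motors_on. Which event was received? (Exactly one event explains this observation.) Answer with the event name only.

try evDetect: (GRASP, evDetect) → (GRASP, arm_extend)
try evStop: (GRASP, evStop) → (SEEK, motors_on)
try evContact: (GRASP, evContact) → (RETURN, motors_on)  ← matches

evContact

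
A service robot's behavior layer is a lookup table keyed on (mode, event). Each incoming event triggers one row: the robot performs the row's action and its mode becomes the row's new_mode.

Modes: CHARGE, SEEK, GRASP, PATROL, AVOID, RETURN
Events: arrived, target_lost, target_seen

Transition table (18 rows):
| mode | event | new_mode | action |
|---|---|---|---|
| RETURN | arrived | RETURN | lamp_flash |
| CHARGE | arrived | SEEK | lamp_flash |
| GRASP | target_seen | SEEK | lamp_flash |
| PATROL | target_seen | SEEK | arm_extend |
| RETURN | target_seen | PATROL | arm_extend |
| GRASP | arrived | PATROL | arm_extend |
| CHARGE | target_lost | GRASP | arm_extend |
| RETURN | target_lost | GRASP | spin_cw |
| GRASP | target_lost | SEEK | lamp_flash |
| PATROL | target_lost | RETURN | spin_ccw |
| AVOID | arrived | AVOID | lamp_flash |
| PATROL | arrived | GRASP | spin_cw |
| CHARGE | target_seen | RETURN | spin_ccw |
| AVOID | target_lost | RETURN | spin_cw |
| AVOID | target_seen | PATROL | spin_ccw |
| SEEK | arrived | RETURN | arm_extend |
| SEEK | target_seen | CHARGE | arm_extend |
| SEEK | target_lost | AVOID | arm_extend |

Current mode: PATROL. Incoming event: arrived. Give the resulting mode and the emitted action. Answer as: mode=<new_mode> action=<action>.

current mode = PATROL; filter table to that mode:
  (PATROL, target_seen) → (SEEK, arm_extend)
  (PATROL, target_lost) → (RETURN, spin_ccw)
  (PATROL, arrived) → (GRASP, spin_cw)  ← event matches
event = arrived selects (GRASP, spin_cw)

mode=GRASP action=spin_cw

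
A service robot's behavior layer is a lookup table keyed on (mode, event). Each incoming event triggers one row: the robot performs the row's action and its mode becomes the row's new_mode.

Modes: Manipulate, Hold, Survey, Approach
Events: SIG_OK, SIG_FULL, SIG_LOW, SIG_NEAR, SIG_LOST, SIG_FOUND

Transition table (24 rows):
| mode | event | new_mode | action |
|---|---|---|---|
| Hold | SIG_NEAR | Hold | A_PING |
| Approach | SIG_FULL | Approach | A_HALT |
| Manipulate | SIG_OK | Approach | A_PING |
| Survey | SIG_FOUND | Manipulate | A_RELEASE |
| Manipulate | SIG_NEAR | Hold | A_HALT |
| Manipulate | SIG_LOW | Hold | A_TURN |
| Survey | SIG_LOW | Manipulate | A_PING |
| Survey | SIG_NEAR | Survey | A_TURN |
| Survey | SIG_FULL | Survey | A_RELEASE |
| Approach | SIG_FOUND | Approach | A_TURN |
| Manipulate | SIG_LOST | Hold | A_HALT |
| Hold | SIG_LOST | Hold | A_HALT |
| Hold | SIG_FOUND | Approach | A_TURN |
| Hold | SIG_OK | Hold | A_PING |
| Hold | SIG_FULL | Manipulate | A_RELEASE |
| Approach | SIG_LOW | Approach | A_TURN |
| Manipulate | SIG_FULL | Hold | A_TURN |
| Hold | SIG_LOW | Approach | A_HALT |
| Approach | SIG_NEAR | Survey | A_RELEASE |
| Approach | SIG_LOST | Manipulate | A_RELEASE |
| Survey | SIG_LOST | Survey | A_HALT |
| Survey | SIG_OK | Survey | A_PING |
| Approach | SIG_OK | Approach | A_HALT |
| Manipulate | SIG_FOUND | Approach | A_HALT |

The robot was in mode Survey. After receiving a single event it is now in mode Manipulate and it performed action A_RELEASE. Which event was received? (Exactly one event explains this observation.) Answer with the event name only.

try SIG_OK: (Survey, SIG_OK) → (Survey, A_PING)
try SIG_FULL: (Survey, SIG_FULL) → (Survey, A_RELEASE)
try SIG_LOW: (Survey, SIG_LOW) → (Manipulate, A_PING)
try SIG_NEAR: (Survey, SIG_NEAR) → (Survey, A_TURN)
try SIG_LOST: (Survey, SIG_LOST) → (Survey, A_HALT)
try SIG_FOUND: (Survey, SIG_FOUND) → (Manipulate, A_RELEASE)  ← matches

SIG_FOUND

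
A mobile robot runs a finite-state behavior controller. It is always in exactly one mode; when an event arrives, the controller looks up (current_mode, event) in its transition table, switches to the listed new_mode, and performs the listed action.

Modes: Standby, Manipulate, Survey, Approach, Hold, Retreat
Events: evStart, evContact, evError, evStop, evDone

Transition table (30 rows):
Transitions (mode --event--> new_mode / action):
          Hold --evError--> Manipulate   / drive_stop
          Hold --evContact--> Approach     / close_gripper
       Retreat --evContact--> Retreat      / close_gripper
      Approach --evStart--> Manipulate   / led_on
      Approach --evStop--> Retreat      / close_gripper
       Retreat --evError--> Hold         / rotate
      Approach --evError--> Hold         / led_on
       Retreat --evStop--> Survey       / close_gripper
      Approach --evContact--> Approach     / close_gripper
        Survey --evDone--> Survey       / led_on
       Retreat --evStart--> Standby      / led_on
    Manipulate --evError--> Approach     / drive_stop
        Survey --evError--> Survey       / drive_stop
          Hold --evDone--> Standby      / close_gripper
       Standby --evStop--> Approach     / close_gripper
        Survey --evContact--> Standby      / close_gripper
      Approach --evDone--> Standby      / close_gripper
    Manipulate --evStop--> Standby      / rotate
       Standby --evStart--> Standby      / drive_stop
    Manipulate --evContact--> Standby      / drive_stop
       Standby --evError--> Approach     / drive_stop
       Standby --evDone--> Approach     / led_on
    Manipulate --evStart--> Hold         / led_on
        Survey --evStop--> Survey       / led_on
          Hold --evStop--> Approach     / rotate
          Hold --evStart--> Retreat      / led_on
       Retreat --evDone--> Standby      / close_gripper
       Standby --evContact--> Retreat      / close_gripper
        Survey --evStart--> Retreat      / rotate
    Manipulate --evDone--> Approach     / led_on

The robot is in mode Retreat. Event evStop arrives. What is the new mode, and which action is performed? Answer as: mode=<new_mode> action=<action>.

mode=Survey action=close_gripper

current mode = Retreat; filter table to that mode:
  (Retreat, evContact) → (Retreat, close_gripper)
  (Retreat, evError) → (Hold, rotate)
  (Retreat, evStop) → (Survey, close_gripper)  ← event matches
  (Retreat, evStart) → (Standby, led_on)
  (Retreat, evDone) → (Standby, close_gripper)
event = evStop selects (Survey, close_gripper)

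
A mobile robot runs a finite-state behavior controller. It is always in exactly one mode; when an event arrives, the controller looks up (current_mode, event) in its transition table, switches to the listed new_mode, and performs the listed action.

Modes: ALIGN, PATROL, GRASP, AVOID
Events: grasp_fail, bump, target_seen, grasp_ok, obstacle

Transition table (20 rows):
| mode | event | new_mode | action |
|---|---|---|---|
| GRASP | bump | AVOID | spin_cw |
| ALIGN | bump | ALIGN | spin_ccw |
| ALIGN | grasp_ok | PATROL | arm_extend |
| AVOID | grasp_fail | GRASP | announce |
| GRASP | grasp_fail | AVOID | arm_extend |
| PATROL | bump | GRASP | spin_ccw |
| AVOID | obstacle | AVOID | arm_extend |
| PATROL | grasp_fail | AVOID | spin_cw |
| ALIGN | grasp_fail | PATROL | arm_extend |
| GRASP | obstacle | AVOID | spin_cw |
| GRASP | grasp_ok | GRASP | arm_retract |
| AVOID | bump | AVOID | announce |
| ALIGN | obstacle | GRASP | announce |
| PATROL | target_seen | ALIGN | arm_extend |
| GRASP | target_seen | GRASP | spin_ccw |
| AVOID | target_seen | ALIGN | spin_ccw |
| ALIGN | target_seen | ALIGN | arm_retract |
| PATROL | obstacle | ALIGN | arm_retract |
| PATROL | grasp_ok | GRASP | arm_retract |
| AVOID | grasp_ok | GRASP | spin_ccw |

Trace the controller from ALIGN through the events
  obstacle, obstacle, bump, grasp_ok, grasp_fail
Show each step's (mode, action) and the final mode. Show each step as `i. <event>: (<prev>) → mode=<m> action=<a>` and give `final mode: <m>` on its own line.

final mode: AVOID

1. obstacle: (ALIGN) → mode=GRASP action=announce
2. obstacle: (GRASP) → mode=AVOID action=spin_cw
3. bump: (AVOID) → mode=AVOID action=announce
4. grasp_ok: (AVOID) → mode=GRASP action=spin_ccw
5. grasp_fail: (GRASP) → mode=AVOID action=arm_extend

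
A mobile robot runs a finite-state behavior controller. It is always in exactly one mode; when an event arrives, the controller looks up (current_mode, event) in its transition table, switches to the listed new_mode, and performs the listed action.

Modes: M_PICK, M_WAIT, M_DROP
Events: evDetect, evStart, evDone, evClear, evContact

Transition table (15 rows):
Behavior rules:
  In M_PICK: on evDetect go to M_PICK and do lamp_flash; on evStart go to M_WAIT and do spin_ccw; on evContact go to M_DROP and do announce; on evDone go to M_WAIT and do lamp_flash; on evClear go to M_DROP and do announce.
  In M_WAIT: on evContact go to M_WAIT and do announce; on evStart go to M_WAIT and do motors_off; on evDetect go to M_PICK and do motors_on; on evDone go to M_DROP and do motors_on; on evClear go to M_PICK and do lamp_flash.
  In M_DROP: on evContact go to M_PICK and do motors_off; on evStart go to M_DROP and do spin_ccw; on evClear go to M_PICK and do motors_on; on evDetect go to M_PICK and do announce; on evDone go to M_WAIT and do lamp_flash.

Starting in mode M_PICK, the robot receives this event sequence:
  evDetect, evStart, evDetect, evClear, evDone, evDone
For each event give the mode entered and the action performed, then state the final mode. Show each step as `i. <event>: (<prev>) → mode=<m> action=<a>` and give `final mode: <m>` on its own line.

final mode: M_DROP

1. evDetect: (M_PICK) → mode=M_PICK action=lamp_flash
2. evStart: (M_PICK) → mode=M_WAIT action=spin_ccw
3. evDetect: (M_WAIT) → mode=M_PICK action=motors_on
4. evClear: (M_PICK) → mode=M_DROP action=announce
5. evDone: (M_DROP) → mode=M_WAIT action=lamp_flash
6. evDone: (M_WAIT) → mode=M_DROP action=motors_on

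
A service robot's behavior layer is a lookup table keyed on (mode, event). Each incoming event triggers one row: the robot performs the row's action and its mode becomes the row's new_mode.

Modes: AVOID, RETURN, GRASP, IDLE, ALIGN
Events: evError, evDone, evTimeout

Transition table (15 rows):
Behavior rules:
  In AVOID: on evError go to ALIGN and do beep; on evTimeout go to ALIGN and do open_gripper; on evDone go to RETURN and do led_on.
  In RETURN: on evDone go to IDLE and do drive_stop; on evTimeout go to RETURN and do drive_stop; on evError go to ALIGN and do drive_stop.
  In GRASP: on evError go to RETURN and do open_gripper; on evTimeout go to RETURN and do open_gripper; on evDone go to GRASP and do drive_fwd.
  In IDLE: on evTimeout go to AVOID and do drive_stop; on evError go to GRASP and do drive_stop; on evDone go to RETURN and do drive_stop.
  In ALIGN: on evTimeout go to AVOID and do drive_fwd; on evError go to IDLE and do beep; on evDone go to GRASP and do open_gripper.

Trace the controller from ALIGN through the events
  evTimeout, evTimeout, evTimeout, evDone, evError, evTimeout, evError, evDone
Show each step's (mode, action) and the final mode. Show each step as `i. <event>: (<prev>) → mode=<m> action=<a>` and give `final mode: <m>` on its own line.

1. evTimeout: (ALIGN) → mode=AVOID action=drive_fwd
2. evTimeout: (AVOID) → mode=ALIGN action=open_gripper
3. evTimeout: (ALIGN) → mode=AVOID action=drive_fwd
4. evDone: (AVOID) → mode=RETURN action=led_on
5. evError: (RETURN) → mode=ALIGN action=drive_stop
6. evTimeout: (ALIGN) → mode=AVOID action=drive_fwd
7. evError: (AVOID) → mode=ALIGN action=beep
8. evDone: (ALIGN) → mode=GRASP action=open_gripper

final mode: GRASP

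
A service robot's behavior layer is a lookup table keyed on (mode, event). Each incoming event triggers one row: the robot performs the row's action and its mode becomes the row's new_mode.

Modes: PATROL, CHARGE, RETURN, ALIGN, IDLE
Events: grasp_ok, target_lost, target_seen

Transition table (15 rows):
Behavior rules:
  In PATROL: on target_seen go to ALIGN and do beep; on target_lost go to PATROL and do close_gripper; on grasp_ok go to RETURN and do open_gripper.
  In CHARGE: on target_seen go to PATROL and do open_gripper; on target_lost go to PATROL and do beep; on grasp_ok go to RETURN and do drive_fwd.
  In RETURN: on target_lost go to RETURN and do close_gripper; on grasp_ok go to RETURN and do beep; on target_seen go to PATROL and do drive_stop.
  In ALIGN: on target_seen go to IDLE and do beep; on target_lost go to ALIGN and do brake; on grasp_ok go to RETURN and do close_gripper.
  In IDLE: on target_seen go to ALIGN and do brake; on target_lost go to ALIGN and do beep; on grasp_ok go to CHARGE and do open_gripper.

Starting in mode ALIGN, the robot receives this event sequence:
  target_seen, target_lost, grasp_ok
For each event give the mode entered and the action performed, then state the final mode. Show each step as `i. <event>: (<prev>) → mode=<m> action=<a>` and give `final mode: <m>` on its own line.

1. target_seen: (ALIGN) → mode=IDLE action=beep
2. target_lost: (IDLE) → mode=ALIGN action=beep
3. grasp_ok: (ALIGN) → mode=RETURN action=close_gripper

final mode: RETURN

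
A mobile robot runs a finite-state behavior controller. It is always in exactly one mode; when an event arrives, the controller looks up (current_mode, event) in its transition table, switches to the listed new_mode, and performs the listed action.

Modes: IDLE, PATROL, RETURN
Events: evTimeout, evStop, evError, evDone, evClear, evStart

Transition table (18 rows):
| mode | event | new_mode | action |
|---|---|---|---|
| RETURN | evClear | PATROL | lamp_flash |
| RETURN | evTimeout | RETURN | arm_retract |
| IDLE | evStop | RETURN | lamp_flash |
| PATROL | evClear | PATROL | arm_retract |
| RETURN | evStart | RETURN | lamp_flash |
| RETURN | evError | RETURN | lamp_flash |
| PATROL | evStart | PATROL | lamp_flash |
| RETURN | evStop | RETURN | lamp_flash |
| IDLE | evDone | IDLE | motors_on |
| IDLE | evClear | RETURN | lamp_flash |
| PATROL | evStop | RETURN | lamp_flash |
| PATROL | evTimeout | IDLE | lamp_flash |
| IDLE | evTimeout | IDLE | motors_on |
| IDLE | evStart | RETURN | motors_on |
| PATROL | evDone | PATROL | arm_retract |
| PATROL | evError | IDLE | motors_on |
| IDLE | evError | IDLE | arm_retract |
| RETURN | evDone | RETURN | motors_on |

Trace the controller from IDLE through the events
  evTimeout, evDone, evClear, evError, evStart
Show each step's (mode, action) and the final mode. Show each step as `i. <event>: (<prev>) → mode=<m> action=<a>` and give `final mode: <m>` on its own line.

1. evTimeout: (IDLE) → mode=IDLE action=motors_on
2. evDone: (IDLE) → mode=IDLE action=motors_on
3. evClear: (IDLE) → mode=RETURN action=lamp_flash
4. evError: (RETURN) → mode=RETURN action=lamp_flash
5. evStart: (RETURN) → mode=RETURN action=lamp_flash

final mode: RETURN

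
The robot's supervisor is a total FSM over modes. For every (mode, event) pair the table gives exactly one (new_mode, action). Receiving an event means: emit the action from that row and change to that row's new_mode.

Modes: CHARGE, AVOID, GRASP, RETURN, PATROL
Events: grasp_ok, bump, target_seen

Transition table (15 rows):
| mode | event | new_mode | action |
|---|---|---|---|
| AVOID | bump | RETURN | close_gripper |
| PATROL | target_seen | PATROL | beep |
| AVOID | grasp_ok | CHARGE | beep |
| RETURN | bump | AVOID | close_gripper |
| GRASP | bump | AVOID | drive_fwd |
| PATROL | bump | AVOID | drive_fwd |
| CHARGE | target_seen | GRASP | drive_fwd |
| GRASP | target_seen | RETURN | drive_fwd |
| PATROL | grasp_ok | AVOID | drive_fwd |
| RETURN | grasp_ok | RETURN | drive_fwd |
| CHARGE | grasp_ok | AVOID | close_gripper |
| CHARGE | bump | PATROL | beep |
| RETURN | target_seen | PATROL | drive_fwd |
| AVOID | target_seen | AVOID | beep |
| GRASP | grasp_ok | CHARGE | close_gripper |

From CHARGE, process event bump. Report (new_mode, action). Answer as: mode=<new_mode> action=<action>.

current mode = CHARGE; filter table to that mode:
  (CHARGE, target_seen) → (GRASP, drive_fwd)
  (CHARGE, grasp_ok) → (AVOID, close_gripper)
  (CHARGE, bump) → (PATROL, beep)  ← event matches
event = bump selects (PATROL, beep)

mode=PATROL action=beep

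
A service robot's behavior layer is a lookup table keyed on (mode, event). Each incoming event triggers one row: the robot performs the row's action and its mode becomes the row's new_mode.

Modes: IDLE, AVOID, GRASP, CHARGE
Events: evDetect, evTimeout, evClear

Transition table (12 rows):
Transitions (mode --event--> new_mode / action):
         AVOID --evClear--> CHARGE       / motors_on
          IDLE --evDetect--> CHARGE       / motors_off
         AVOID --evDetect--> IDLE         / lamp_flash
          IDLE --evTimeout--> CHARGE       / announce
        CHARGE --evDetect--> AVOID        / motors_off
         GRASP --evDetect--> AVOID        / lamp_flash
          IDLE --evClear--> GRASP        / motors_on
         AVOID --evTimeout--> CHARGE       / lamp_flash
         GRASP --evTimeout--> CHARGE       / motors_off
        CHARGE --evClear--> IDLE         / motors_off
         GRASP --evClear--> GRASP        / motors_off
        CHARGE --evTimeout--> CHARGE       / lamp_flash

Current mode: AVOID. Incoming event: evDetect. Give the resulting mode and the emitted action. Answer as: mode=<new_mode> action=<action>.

mode=IDLE action=lamp_flash

current mode = AVOID; filter table to that mode:
  (AVOID, evClear) → (CHARGE, motors_on)
  (AVOID, evDetect) → (IDLE, lamp_flash)  ← event matches
  (AVOID, evTimeout) → (CHARGE, lamp_flash)
event = evDetect selects (IDLE, lamp_flash)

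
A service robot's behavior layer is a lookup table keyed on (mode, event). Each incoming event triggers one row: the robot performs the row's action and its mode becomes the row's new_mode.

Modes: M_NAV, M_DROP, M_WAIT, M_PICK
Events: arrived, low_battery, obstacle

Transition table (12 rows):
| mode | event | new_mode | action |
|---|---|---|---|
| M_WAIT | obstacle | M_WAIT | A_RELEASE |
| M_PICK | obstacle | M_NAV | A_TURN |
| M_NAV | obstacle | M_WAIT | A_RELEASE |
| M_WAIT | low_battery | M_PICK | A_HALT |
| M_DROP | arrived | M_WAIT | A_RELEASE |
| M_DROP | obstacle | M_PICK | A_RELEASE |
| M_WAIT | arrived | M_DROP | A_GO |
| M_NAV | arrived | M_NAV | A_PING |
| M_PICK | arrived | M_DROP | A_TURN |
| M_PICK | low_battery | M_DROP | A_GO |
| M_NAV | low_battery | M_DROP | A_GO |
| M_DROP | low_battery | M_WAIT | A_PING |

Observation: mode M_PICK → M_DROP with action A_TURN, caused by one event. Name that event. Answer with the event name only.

arrived

try arrived: (M_PICK, arrived) → (M_DROP, A_TURN)  ← matches
try low_battery: (M_PICK, low_battery) → (M_DROP, A_GO)
try obstacle: (M_PICK, obstacle) → (M_NAV, A_TURN)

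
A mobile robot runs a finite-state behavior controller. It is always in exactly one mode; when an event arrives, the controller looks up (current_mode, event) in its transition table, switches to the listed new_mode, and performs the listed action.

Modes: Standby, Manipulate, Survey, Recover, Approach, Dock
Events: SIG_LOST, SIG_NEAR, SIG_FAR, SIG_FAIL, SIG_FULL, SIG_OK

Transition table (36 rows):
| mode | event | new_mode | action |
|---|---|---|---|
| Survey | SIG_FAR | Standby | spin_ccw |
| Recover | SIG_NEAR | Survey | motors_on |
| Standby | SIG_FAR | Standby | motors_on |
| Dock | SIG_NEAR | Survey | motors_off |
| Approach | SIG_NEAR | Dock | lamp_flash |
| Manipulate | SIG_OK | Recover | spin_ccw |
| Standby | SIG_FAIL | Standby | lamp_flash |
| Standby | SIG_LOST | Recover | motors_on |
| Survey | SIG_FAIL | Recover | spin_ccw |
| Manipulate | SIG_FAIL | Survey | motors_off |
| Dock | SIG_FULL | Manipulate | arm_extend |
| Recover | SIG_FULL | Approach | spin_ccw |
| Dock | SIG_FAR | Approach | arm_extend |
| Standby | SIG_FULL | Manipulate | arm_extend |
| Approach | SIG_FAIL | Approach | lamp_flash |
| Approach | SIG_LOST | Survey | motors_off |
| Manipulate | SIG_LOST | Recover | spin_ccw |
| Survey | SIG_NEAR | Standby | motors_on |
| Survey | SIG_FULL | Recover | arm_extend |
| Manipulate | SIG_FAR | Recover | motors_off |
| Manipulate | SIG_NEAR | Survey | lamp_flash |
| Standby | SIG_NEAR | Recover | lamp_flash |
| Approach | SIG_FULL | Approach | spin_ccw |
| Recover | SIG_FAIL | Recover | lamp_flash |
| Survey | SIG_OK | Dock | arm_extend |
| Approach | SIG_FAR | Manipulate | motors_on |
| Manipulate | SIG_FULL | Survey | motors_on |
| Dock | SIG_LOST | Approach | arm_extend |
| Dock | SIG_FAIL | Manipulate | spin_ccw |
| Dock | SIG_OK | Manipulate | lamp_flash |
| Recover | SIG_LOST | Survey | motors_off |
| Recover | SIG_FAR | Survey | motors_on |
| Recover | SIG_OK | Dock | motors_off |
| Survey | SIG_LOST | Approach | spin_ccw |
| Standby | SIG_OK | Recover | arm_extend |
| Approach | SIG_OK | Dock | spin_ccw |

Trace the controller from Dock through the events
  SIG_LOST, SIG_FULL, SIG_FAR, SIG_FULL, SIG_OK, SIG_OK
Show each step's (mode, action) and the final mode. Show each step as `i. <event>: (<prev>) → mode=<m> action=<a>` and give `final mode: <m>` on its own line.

1. SIG_LOST: (Dock) → mode=Approach action=arm_extend
2. SIG_FULL: (Approach) → mode=Approach action=spin_ccw
3. SIG_FAR: (Approach) → mode=Manipulate action=motors_on
4. SIG_FULL: (Manipulate) → mode=Survey action=motors_on
5. SIG_OK: (Survey) → mode=Dock action=arm_extend
6. SIG_OK: (Dock) → mode=Manipulate action=lamp_flash

final mode: Manipulate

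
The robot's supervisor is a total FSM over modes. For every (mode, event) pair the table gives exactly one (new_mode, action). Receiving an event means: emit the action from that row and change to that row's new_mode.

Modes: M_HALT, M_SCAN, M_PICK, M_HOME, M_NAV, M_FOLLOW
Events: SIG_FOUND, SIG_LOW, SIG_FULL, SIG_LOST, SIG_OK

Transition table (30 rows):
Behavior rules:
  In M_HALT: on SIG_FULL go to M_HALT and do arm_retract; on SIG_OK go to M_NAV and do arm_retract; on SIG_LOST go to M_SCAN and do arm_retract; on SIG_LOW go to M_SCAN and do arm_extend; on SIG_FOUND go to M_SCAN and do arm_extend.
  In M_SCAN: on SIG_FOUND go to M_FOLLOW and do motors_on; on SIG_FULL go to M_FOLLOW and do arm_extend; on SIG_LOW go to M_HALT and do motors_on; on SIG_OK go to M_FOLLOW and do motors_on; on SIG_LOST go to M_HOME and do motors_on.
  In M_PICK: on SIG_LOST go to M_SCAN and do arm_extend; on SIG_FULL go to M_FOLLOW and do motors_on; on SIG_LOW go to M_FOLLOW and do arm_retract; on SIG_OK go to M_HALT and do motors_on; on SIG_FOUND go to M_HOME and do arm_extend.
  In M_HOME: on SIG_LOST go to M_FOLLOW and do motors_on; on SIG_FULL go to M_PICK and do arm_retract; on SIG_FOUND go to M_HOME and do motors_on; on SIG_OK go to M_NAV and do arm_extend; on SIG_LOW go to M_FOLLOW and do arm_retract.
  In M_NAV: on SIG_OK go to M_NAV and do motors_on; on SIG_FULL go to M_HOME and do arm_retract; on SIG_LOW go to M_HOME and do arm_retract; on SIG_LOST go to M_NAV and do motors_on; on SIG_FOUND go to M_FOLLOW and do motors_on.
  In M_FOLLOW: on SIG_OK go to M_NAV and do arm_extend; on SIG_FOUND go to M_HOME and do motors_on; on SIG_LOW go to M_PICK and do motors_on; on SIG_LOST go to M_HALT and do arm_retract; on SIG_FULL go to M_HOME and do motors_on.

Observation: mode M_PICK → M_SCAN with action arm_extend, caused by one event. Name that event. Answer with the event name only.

try SIG_FOUND: (M_PICK, SIG_FOUND) → (M_HOME, arm_extend)
try SIG_LOW: (M_PICK, SIG_LOW) → (M_FOLLOW, arm_retract)
try SIG_FULL: (M_PICK, SIG_FULL) → (M_FOLLOW, motors_on)
try SIG_LOST: (M_PICK, SIG_LOST) → (M_SCAN, arm_extend)  ← matches
try SIG_OK: (M_PICK, SIG_OK) → (M_HALT, motors_on)

SIG_LOST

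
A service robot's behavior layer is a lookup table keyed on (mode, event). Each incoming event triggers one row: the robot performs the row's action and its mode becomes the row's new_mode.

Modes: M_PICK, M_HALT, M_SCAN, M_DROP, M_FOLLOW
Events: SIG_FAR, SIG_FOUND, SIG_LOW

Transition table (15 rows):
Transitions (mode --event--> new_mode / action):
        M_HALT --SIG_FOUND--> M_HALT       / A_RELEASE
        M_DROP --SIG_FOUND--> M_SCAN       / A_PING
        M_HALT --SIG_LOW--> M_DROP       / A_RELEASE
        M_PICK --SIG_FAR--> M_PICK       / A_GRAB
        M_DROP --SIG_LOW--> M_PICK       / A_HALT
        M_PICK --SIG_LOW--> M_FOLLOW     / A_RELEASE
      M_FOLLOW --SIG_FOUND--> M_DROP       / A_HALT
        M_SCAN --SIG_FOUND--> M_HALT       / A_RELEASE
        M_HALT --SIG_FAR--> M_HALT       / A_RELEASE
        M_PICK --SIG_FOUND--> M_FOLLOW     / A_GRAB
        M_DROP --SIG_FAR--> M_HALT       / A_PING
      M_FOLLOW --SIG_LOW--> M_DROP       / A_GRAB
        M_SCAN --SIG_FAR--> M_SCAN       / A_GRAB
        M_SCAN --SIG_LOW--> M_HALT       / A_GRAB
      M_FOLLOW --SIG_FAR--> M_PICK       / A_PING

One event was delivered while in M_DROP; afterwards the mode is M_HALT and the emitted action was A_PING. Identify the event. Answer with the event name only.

try SIG_FAR: (M_DROP, SIG_FAR) → (M_HALT, A_PING)  ← matches
try SIG_FOUND: (M_DROP, SIG_FOUND) → (M_SCAN, A_PING)
try SIG_LOW: (M_DROP, SIG_LOW) → (M_PICK, A_HALT)

SIG_FAR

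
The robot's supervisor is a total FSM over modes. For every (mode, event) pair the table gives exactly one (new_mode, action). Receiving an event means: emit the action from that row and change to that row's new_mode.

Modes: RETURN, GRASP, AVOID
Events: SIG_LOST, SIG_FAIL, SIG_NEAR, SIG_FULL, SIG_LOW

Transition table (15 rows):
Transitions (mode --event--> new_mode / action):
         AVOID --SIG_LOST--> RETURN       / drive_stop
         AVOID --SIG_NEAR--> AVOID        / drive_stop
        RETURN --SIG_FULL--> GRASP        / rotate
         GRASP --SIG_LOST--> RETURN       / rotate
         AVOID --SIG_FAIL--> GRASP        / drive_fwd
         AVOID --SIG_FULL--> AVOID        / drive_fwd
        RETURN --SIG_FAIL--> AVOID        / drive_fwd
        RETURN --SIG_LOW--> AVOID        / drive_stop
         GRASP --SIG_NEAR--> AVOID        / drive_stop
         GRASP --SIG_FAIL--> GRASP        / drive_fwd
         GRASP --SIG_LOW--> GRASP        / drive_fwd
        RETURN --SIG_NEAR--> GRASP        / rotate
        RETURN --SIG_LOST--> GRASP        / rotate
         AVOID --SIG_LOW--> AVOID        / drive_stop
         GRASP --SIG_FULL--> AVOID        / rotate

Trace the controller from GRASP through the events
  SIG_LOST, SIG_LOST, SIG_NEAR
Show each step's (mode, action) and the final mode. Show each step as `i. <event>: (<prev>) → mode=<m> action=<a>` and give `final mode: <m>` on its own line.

1. SIG_LOST: (GRASP) → mode=RETURN action=rotate
2. SIG_LOST: (RETURN) → mode=GRASP action=rotate
3. SIG_NEAR: (GRASP) → mode=AVOID action=drive_stop

final mode: AVOID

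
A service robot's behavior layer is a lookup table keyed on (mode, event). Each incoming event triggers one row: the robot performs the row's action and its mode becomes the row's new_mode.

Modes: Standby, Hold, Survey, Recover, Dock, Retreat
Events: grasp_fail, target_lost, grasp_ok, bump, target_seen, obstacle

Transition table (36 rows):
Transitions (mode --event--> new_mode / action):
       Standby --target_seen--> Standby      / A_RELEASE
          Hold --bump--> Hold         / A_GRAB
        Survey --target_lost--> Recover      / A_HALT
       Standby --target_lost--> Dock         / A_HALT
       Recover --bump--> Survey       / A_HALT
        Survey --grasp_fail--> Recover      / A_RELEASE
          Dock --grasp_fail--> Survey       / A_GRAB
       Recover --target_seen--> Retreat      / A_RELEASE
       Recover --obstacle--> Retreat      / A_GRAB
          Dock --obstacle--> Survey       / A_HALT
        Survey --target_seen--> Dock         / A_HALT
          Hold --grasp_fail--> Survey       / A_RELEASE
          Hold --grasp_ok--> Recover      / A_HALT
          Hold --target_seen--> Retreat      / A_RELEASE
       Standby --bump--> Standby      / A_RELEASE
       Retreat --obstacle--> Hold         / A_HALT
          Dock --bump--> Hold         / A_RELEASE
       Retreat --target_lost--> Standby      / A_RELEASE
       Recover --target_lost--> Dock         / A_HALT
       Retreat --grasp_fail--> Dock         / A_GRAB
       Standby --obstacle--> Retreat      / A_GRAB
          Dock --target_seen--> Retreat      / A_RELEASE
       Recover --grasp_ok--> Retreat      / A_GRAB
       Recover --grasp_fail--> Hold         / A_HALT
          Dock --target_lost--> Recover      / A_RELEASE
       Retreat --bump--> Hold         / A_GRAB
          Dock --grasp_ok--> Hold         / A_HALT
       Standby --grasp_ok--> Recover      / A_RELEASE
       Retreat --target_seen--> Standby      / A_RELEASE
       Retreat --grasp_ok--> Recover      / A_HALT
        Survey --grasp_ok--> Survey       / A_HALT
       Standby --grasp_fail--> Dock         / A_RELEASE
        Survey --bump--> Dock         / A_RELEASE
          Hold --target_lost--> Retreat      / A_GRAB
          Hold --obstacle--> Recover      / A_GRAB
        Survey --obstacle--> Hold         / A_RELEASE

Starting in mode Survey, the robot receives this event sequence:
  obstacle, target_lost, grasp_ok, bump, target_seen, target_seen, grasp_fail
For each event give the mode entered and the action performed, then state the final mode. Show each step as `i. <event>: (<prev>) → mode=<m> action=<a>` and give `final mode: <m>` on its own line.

final mode: Dock

1. obstacle: (Survey) → mode=Hold action=A_RELEASE
2. target_lost: (Hold) → mode=Retreat action=A_GRAB
3. grasp_ok: (Retreat) → mode=Recover action=A_HALT
4. bump: (Recover) → mode=Survey action=A_HALT
5. target_seen: (Survey) → mode=Dock action=A_HALT
6. target_seen: (Dock) → mode=Retreat action=A_RELEASE
7. grasp_fail: (Retreat) → mode=Dock action=A_GRAB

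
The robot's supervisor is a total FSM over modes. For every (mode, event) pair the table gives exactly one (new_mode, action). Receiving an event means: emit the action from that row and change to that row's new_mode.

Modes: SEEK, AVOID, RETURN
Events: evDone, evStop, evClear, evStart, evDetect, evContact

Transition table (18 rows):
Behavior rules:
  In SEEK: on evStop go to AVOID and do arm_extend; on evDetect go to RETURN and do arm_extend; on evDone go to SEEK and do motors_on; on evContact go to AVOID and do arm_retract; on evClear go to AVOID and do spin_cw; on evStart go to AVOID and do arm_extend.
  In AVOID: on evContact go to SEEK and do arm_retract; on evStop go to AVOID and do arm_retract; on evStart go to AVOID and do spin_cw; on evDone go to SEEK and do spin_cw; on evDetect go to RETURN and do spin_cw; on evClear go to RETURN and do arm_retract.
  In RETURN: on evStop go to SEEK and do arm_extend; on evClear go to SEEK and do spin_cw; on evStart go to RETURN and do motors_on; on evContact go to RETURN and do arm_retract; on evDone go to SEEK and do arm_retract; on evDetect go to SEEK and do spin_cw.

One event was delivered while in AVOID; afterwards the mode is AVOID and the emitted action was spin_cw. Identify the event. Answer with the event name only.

try evDone: (AVOID, evDone) → (SEEK, spin_cw)
try evStop: (AVOID, evStop) → (AVOID, arm_retract)
try evClear: (AVOID, evClear) → (RETURN, arm_retract)
try evStart: (AVOID, evStart) → (AVOID, spin_cw)  ← matches
try evDetect: (AVOID, evDetect) → (RETURN, spin_cw)
try evContact: (AVOID, evContact) → (SEEK, arm_retract)

evStart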